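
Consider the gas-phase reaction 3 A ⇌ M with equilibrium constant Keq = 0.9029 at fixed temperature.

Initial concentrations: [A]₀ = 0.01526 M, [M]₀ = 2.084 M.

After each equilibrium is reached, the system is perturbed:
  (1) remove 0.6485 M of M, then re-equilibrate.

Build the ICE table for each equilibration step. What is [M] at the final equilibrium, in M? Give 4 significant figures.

Q₀ = 5.8645e+05 vs Keq = 0.9029 ⇒ Q>K, reverse
Step 1:
                   A          M
  Initial    0.01526      2.084
  Change       1.214    -0.4048
  Equil         1.23      1.679
  solve Keq expr → x = -0.4048; check Q = 0.9029
Then remove 0.6485 M of M.
Step 2:
                   A          M
  Initial       1.23      1.031
  Change     -0.1662    0.05541
  Equil        1.064      1.086
  solve Keq expr → x = 0.05541; check Q = 0.9029

[M]_eq = 1.086 M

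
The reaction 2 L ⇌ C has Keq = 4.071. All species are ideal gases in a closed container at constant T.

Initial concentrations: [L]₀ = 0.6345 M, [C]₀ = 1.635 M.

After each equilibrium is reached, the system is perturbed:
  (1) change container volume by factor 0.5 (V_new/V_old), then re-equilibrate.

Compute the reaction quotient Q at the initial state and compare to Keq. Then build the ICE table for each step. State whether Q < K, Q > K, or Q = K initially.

Q₀ = 4.061; Q < K (proceeds forward)

Q₀ = 4.061 vs Keq = 4.071 ⇒ Q<K, forward
Step 1:
                    L           C
  I            0.6345       1.635
  C       -6.9658e-04  3.4829e-04
  E            0.6338       1.635
  solve Keq expr → x = 3.4829e-04; check Q = 4.071
Then change container volume by factor 0.5 (V_new/V_old).
Step 2:
                    L           C
  I             1.268       3.271
  C           -0.3478      0.1739
  E            0.9199       3.445
  solve Keq expr → x = 0.1739; check Q = 4.071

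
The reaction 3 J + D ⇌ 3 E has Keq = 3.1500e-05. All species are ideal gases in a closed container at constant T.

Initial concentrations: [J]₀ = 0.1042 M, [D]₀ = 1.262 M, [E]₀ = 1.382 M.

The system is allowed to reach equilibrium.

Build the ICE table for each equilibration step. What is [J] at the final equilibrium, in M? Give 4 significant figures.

Q₀ = 1849 vs Keq = 3.1500e-05 ⇒ Q>K, reverse
Step 1:
                  J         D         E
  Initial    0.1042     1.262     1.382
  Change      1.328    0.4427    -1.328
  Equil       1.432     1.705   0.05403
  solve Keq expr → x = -0.4427; check Q = 3.1500e-05

[J]_eq = 1.432 M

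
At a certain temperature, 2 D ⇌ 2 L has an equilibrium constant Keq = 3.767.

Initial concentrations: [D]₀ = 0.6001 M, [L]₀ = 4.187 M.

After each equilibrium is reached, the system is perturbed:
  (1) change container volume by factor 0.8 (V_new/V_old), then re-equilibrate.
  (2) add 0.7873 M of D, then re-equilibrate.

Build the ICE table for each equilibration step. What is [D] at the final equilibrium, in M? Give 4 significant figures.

[D]_eq = 2.302 M

Q₀ = 48.68 vs Keq = 3.767 ⇒ Q>K, reverse
Step 1:
                   D          L
  init        0.6001      4.187
  Δ            1.028     -1.028
  eq           1.628      3.159
  solve Keq expr → x = -0.5138; check Q = 3.767
Then change container volume by factor 0.8 (V_new/V_old).
Step 2:
                   D          L
  init         2.035      3.949
  Δ                0          0
  eq           2.035      3.949
  solve Keq expr → x = 0; check Q = 3.767
Then add 0.7873 M of D.
Step 3:
                   D          L
  init         2.822      3.949
  Δ          -0.5196     0.5196
  eq           2.302      4.469
  solve Keq expr → x = 0.2598; check Q = 3.767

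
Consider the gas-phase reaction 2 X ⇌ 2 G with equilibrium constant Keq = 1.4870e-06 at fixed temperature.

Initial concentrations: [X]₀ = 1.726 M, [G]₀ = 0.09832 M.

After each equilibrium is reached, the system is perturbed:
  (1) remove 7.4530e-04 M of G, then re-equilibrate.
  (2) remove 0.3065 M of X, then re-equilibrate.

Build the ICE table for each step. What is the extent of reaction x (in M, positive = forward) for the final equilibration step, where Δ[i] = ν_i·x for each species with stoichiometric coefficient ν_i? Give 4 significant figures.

x = -1.8665e-04 M

Q₀ = 0.003245 vs Keq = 1.4870e-06 ⇒ Q>K, reverse
Step 1:
                   X          G
  Initial      1.726    0.09832
  Change      0.0961    -0.0961
  Equil        1.822   0.002222
  solve Keq expr → x = -0.04805; check Q = 1.4870e-06
Then remove 7.4530e-04 M of G.
Step 2:
                   X          G
  Initial      1.822   0.001477
  Change  -7.4439e-04 7.4439e-04
  Equil        1.821   0.002221
  solve Keq expr → x = 3.7220e-04; check Q = 1.4870e-06
Then remove 0.3065 M of X.
Step 3:
                   X          G
  Initial      1.515   0.002221
  Change  3.7330e-04 -3.7330e-04
  Equil        1.515   0.001848
  solve Keq expr → x = -1.8665e-04; check Q = 1.4870e-06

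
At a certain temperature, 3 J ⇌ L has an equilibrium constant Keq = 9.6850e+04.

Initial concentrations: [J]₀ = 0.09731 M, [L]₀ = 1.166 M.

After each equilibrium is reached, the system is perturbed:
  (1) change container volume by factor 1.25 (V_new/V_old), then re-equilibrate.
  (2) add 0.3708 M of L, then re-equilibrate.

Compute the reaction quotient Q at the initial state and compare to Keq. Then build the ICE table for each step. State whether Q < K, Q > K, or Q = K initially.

Q₀ = 1265; Q < K (proceeds forward)

Q₀ = 1265 vs Keq = 9.6850e+04 ⇒ Q<K, forward
Step 1:
                   J          L
  Initial    0.09731      1.166
  Change    -0.07423    0.02474
  Equil      0.02308      1.191
  solve Keq expr → x = 0.02474; check Q = 9.6850e+04
Then change container volume by factor 1.25 (V_new/V_old).
Step 2:
                   J          L
  Initial    0.01846     0.9526
  Change    0.002954 -9.8474e-04
  Equil      0.02142     0.9516
  solve Keq expr → x = -9.8474e-04; check Q = 9.6850e+04
Then add 0.3708 M of L.
Step 3:
                   J          L
  Initial    0.02142      1.322
  Change    0.002478 -8.2600e-04
  Equil       0.0239      1.322
  solve Keq expr → x = -8.2600e-04; check Q = 9.6850e+04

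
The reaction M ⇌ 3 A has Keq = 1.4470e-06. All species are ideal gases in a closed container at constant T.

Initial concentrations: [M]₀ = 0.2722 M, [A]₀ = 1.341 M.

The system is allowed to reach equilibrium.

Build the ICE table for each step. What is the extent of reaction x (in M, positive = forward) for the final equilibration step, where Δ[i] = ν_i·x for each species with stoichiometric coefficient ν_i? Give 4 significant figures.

x = -0.4436 M

Q₀ = 8.859 vs Keq = 1.4470e-06 ⇒ Q>K, reverse
Step 1:
                  M         A
  Initial    0.2722     1.341
  Change     0.4436    -1.331
  Equil      0.7158   0.01012
  solve Keq expr → x = -0.4436; check Q = 1.4470e-06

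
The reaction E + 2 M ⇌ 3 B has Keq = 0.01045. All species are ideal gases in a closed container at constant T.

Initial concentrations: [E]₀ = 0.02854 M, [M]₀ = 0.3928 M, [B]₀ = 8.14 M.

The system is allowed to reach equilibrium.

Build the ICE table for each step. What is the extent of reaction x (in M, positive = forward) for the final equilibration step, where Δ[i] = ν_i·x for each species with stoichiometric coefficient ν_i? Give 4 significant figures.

x = -2.418 M

Q₀ = 1.2248e+05 vs Keq = 0.01045 ⇒ Q>K, reverse
Step 1:
                   E          M          B
  init       0.02854     0.3928       8.14
  Δ            2.418      4.835     -7.253
  eq           2.446      5.228     0.8873
  solve Keq expr → x = -2.418; check Q = 0.01045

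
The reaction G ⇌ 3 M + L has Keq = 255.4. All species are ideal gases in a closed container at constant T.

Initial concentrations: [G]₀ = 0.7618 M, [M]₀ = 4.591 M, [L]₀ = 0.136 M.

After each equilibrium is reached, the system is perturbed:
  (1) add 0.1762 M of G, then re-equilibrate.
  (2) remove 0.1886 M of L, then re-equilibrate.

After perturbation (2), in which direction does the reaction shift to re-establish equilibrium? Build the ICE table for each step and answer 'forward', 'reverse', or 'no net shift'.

Q₀ = 17.28 vs Keq = 255.4 ⇒ Q<K, forward
Step 1:
                   G          M          L
  I           0.7618      4.591      0.136
  C          -0.3806      1.142     0.3806
  E           0.3812      5.733     0.5166
  solve Keq expr → x = 0.3806; check Q = 255.4
Then add 0.1762 M of G.
Step 2:
                   G          M          L
  I           0.5574      5.733     0.5166
  C         -0.07205     0.2161    0.07205
  E           0.4853      5.949     0.5887
  solve Keq expr → x = 0.07205; check Q = 255.4
Then remove 0.1886 M of L.
Step 3:
                   G          M          L
  I           0.4853      5.949     0.4001
  C         -0.06418     0.1926    0.06418
  E           0.4211      6.142     0.4643
  solve Keq expr → x = 0.06418; check Q = 255.4

Direction: forward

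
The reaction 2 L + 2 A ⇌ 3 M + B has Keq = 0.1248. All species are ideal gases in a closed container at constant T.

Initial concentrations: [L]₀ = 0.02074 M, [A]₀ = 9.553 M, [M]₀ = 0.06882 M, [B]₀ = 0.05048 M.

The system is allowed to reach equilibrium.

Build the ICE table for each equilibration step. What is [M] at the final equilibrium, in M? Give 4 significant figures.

Q₀ = 4.1915e-04 vs Keq = 0.1248 ⇒ Q<K, forward
Step 1:
                  L         A         M         B
  init      0.02074     9.553   0.06882   0.05048
  Δ        -0.01856  -0.01856   0.02784  0.009279
  eq       0.002181     9.534   0.09666   0.05976
  solve Keq expr → x = 0.009279; check Q = 0.1248

[M]_eq = 0.09666 M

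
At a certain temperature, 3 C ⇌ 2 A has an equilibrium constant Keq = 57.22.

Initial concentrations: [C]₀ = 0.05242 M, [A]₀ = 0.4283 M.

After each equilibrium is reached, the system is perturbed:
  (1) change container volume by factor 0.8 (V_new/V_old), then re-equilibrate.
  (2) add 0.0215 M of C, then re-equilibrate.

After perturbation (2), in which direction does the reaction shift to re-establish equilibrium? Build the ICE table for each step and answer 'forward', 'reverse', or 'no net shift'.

Direction: forward

Q₀ = 1274 vs Keq = 57.22 ⇒ Q>K, reverse
Step 1:
                   C          A
  Initial    0.05242     0.4283
  Change     0.08217   -0.05478
  Equil       0.1346     0.3735
  solve Keq expr → x = -0.02739; check Q = 57.22
Then change container volume by factor 0.8 (V_new/V_old).
Step 2:
                   C          A
  Initial     0.1682     0.4669
  Change     -0.0105   0.007002
  Equil       0.1577     0.4739
  solve Keq expr → x = 0.003501; check Q = 57.22
Then add 0.0215 M of C.
Step 3:
                   C          A
  Initial     0.1792     0.4739
  Change    -0.01874    0.01249
  Equil       0.1605     0.4864
  solve Keq expr → x = 0.006247; check Q = 57.22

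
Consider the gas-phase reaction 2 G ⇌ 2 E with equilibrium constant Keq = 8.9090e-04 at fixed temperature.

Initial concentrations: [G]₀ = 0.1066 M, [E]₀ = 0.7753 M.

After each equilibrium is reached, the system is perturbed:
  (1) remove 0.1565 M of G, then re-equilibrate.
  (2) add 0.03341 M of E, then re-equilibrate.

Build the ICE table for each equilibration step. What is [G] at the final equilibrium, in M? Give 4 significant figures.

Q₀ = 52.9 vs Keq = 8.9090e-04 ⇒ Q>K, reverse
Step 1:
                   G          E
  I           0.1066     0.7753
  C           0.7497    -0.7497
  E           0.8563    0.02556
  solve Keq expr → x = -0.3749; check Q = 8.9090e-04
Then remove 0.1565 M of G.
Step 2:
                   G          E
  I           0.6998    0.02556
  C         0.004536  -0.004536
  E           0.7044    0.02102
  solve Keq expr → x = -0.002268; check Q = 8.9090e-04
Then add 0.03341 M of E.
Step 3:
                   G          E
  I           0.7044    0.05443
  C          0.03244   -0.03244
  E           0.7368    0.02199
  solve Keq expr → x = -0.01622; check Q = 8.9090e-04

[G]_eq = 0.7368 M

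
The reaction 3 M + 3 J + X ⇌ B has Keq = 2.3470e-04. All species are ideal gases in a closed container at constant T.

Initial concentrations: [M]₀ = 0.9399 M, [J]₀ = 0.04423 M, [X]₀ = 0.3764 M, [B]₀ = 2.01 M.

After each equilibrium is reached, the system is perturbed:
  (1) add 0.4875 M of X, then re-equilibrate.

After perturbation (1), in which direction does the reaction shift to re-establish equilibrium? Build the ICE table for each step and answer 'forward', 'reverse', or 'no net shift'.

Q₀ = 7.4328e+04 vs Keq = 2.3470e-04 ⇒ Q>K, reverse
Step 1:
                    M           J           X           B
  Initial      0.9399     0.04423      0.3764        2.01
  Change        3.263       3.263       1.088      -1.088
  Equil         4.203       3.307       1.464      0.9224
  solve Keq expr → x = -1.088; check Q = 2.3470e-04
Then add 0.4875 M of X.
Step 2:
                    M           J           X           B
  Initial       4.203       3.307       1.951      0.9224
  Change       -0.132      -0.132    -0.04401     0.04401
  Equil         4.071       3.175       1.907      0.9664
  solve Keq expr → x = 0.04401; check Q = 2.3470e-04

Direction: forward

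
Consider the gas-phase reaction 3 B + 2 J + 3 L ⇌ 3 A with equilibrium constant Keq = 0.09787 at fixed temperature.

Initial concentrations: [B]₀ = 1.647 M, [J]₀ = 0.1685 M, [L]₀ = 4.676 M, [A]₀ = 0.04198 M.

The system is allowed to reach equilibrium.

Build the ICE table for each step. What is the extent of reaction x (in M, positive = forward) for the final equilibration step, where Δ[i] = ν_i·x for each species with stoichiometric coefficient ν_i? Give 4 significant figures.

Q₀ = 5.7046e-06 vs Keq = 0.09787 ⇒ Q<K, forward
Step 1:
                   B          J          L          A
  I            1.647     0.1685      4.676    0.04198
  C          -0.2143    -0.1428    -0.2143     0.2143
  E            1.433    0.02565      4.462     0.2562
  solve Keq expr → x = 0.07142; check Q = 0.09787

x = 0.07142 M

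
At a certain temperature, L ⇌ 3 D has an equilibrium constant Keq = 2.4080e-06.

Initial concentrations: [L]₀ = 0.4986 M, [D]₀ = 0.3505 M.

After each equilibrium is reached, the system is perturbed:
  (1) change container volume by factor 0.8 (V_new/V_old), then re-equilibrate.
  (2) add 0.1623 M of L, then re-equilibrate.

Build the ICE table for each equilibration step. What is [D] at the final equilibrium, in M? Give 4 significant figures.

[D]_eq = 0.01307 M

Q₀ = 0.08636 vs Keq = 2.4080e-06 ⇒ Q>K, reverse
Step 1:
                  L         D
  init       0.4986    0.3505
  Δ           0.113   -0.3391
  eq         0.6116   0.01138
  solve Keq expr → x = -0.113; check Q = 2.4080e-06
Then change container volume by factor 0.8 (V_new/V_old).
Step 2:
                  L         D
  init       0.7646   0.01422
  Δ       6.5412e-04 -0.001962
  eq         0.7652   0.01226
  solve Keq expr → x = -6.5412e-04; check Q = 2.4080e-06
Then add 0.1623 M of L.
Step 3:
                  L         D
  init       0.9275   0.01226
  Δ       -2.7018e-04 8.1054e-04
  eq         0.9272   0.01307
  solve Keq expr → x = 2.7018e-04; check Q = 2.4080e-06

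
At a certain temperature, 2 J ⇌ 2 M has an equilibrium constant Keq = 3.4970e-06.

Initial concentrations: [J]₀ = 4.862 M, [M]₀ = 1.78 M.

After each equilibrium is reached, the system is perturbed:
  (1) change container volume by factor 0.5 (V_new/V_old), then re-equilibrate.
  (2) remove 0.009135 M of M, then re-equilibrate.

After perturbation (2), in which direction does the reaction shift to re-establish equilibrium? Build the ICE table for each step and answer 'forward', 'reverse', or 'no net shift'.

Q₀ = 0.134 vs Keq = 3.4970e-06 ⇒ Q>K, reverse
Step 1:
                    J           M
  init          4.862        1.78
  Δ             1.768      -1.768
  eq             6.63      0.0124
  solve Keq expr → x = -0.8838; check Q = 3.4970e-06
Then change container volume by factor 0.5 (V_new/V_old).
Step 2:
                    J           M
  init          13.26      0.0248
  Δ                 0           0
  eq            13.26      0.0248
  solve Keq expr → x = 0; check Q = 3.4970e-06
Then remove 0.009135 M of M.
Step 3:
                    J           M
  init          13.26     0.01566
  Δ         -0.009118    0.009118
  eq            13.25     0.02478
  solve Keq expr → x = 0.004559; check Q = 3.4970e-06

Direction: forward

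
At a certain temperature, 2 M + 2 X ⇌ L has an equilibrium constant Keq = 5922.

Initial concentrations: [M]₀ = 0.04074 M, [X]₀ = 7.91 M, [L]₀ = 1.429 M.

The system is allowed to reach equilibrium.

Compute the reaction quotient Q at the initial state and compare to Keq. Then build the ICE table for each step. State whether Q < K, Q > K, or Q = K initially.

Q₀ = 13.76 vs Keq = 5922 ⇒ Q<K, forward
Step 1:
                   M          X          L
  I          0.04074       7.91      1.429
  C         -0.03875   -0.03875    0.01938
  E         0.001987      7.871      1.448
  solve Keq expr → x = 0.01938; check Q = 5922

Q₀ = 13.76; Q < K (proceeds forward)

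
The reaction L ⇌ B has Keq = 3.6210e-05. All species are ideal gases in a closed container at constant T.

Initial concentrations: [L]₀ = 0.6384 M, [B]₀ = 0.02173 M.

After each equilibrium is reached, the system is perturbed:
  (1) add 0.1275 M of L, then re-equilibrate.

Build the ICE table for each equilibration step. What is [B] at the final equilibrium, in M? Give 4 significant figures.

Q₀ = 0.03404 vs Keq = 3.6210e-05 ⇒ Q>K, reverse
Step 1:
                  L         B
  init       0.6384   0.02173
  Δ         0.02171  -0.02171
  eq         0.6601 2.3902e-05
  solve Keq expr → x = -0.02171; check Q = 3.6210e-05
Then add 0.1275 M of L.
Step 2:
                  L         B
  init       0.7876 2.3902e-05
  Δ       -4.6166e-06 4.6166e-06
  eq         0.7876 2.8519e-05
  solve Keq expr → x = 4.6166e-06; check Q = 3.6210e-05

[B]_eq = 2.8519e-05 M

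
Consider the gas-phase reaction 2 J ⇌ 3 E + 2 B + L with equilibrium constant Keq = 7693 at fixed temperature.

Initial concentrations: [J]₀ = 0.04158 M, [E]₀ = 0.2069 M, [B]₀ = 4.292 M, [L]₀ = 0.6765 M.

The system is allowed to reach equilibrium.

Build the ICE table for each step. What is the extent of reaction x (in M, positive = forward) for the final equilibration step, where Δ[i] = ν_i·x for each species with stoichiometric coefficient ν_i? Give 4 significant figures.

x = 0.01805 M

Q₀ = 63.84 vs Keq = 7693 ⇒ Q<K, forward
Step 1:
                   J          E          B          L
  I          0.04158     0.2069      4.292     0.6765
  C          -0.0361    0.05414     0.0361    0.01805
  E         0.005485      0.261      4.328     0.6945
  solve Keq expr → x = 0.01805; check Q = 7693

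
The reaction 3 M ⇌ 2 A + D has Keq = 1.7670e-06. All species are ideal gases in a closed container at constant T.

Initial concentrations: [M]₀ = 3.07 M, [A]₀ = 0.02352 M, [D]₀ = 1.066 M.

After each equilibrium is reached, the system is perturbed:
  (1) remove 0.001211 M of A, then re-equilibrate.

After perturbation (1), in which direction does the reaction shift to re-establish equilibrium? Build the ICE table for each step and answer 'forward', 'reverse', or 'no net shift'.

Direction: forward

Q₀ = 2.0381e-05 vs Keq = 1.7670e-06 ⇒ Q>K, reverse
Step 1:
                   M          A          D
  init          3.07    0.02352      1.066
  Δ          0.02473   -0.01648  -0.008242
  eq           3.095   0.007037      1.058
  solve Keq expr → x = -0.008242; check Q = 1.7670e-06
Then remove 0.001211 M of A.
Step 2:
                   M          A          D
  init         3.095   0.005826      1.058
  Δ        -0.001804   0.001203 6.0142e-04
  eq           3.093   0.007028      1.058
  solve Keq expr → x = 6.0142e-04; check Q = 1.7670e-06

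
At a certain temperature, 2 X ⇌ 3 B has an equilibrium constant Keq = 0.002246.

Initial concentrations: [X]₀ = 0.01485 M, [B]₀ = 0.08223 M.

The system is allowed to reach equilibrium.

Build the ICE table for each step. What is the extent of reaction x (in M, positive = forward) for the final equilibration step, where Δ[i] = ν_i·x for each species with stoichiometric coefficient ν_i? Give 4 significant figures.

Q₀ = 2.521 vs Keq = 0.002246 ⇒ Q>K, reverse
Step 1:
                  X         B
  Initial   0.01485   0.08223
  Change    0.04192  -0.06289
  Equil     0.05677   0.01934
  solve Keq expr → x = -0.02096; check Q = 0.002246

x = -0.02096 M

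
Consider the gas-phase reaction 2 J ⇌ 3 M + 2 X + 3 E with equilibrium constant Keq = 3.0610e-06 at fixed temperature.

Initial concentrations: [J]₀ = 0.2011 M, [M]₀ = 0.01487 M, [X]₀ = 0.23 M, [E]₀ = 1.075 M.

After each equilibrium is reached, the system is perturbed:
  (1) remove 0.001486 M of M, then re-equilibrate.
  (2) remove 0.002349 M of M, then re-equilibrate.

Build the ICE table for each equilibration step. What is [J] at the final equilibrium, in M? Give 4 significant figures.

Q₀ = 5.3431e-06 vs Keq = 3.0610e-06 ⇒ Q>K, reverse
Step 1:
                   J          M          X          E
  Initial     0.2011    0.01487       0.23      1.075
  Change     0.00158  -0.002371   -0.00158  -0.002371
  Equil       0.2027     0.0125     0.2284      1.073
  solve Keq expr → x = -7.9019e-04; check Q = 3.0610e-06
Then remove 0.001486 M of M.
Step 2:
                   J          M          X          E
  Initial     0.2027    0.01101     0.2284      1.073
  Change  -9.3181e-04   0.001398 9.3181e-04   0.001398
  Equil       0.2017    0.01241     0.2294      1.074
  solve Keq expr → x = 4.6590e-04; check Q = 3.0610e-06
Then remove 0.002349 M of M.
Step 3:
                   J          M          X          E
  Initial     0.2017    0.01006     0.2294      1.074
  Change   -0.001474   0.002211   0.001474   0.002211
  Equil       0.2003    0.01227     0.2308      1.076
  solve Keq expr → x = 7.3687e-04; check Q = 3.0610e-06

[J]_eq = 0.2003 M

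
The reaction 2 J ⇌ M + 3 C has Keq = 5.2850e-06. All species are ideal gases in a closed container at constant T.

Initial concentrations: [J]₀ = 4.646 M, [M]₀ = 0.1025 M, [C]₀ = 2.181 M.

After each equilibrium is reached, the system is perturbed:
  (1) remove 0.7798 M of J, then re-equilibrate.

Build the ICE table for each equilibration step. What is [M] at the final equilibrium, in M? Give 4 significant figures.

Q₀ = 0.04926 vs Keq = 5.2850e-06 ⇒ Q>K, reverse
Step 1:
                   J          M          C
  init         4.646     0.1025      2.181
  Δ            0.205    -0.1025    -0.3074
  eq           4.851 1.8910e-05      1.874
  solve Keq expr → x = -0.1025; check Q = 5.2850e-06
Then remove 0.7798 M of J.
Step 2:
                   J          M          C
  init         4.071 1.8910e-05      1.874
  Δ       1.1181e-05 -5.5907e-06 -1.6772e-05
  eq           4.071 1.3320e-05      1.874
  solve Keq expr → x = -5.5907e-06; check Q = 5.2850e-06

[M]_eq = 1.3320e-05 M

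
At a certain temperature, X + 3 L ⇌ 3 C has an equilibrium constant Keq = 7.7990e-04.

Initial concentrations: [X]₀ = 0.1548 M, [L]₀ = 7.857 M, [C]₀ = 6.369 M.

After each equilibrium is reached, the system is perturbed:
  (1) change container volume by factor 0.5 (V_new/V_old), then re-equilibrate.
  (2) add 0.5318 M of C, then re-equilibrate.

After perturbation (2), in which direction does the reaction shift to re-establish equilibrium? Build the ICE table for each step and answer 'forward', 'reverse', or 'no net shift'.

Direction: reverse

Q₀ = 3.441 vs Keq = 7.7990e-04 ⇒ Q>K, reverse
Step 1:
                  X         L         C
  init       0.1548     7.857     6.369
  Δ           1.645     4.936    -4.936
  eq            1.8     12.79     1.433
  solve Keq expr → x = -1.645; check Q = 7.7990e-04
Then change container volume by factor 0.5 (V_new/V_old).
Step 2:
                  X         L         C
  init        3.601     25.59     2.865
  Δ         -0.1983   -0.5948    0.5948
  eq          3.402     24.99      3.46
  solve Keq expr → x = 0.1983; check Q = 7.7990e-04
Then add 0.5318 M of C.
Step 3:
                  X         L         C
  init        3.402     24.99     3.992
  Δ          0.1416    0.4248   -0.4248
  eq          3.544     25.42     3.567
  solve Keq expr → x = -0.1416; check Q = 7.7990e-04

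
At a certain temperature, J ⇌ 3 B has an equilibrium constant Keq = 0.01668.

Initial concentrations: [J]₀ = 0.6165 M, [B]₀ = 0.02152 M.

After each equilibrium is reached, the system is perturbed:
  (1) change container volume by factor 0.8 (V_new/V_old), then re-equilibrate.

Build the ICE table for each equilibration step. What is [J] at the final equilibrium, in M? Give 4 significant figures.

[J]_eq = 0.7038 M

Q₀ = 1.6166e-05 vs Keq = 0.01668 ⇒ Q<K, forward
Step 1:
                   J          B
  I           0.6165    0.02152
  C         -0.06276     0.1883
  E           0.5537     0.2098
  solve Keq expr → x = 0.06276; check Q = 0.01668
Then change container volume by factor 0.8 (V_new/V_old).
Step 2:
                   J          B
  I           0.6922     0.2623
  C          0.01166   -0.03499
  E           0.7038     0.2273
  solve Keq expr → x = -0.01166; check Q = 0.01668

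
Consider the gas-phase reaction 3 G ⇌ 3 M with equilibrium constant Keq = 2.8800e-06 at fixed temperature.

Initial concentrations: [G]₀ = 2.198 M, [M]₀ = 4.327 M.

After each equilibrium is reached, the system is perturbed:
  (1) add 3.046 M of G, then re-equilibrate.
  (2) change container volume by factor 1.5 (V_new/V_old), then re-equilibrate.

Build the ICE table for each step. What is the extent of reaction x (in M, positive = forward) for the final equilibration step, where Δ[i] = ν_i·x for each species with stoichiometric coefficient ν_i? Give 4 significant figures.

Q₀ = 7.629 vs Keq = 2.8800e-06 ⇒ Q>K, reverse
Step 1:
                  G         M
  init        2.198     4.327
  Δ           4.235    -4.235
  eq          6.433   0.09153
  solve Keq expr → x = -1.412; check Q = 2.8800e-06
Then add 3.046 M of G.
Step 2:
                  G         M
  init        9.479   0.09153
  Δ        -0.04273   0.04273
  eq          9.437    0.1343
  solve Keq expr → x = 0.01424; check Q = 2.8800e-06
Then change container volume by factor 1.5 (V_new/V_old).
Step 3:
                  G         M
  init        6.291   0.08951
  Δ               0         0
  eq          6.291   0.08951
  solve Keq expr → x = 0; check Q = 2.8800e-06

x = 0 M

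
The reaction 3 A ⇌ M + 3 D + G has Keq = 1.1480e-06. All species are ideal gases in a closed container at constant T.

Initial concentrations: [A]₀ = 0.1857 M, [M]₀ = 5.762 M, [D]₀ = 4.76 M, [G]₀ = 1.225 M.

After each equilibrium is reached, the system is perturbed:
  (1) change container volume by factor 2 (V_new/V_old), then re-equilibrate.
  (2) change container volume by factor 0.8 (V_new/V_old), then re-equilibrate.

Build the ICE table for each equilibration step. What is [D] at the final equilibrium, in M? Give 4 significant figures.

Q₀ = 1.1888e+05 vs Keq = 1.1480e-06 ⇒ Q>K, reverse
Step 1:
                   A          M          D          G
  Initial     0.1857      5.762       4.76      1.225
  Change       3.675     -1.225     -3.675     -1.225
  Equil        3.861      4.537      1.085 1.1398e-05
  solve Keq expr → x = -1.225; check Q = 1.1480e-06
Then change container volume by factor 2 (V_new/V_old).
Step 2:
                   A          M          D          G
  Initial       1.93      2.269     0.5425 5.6990e-06
  Change  -5.1266e-05 1.7089e-05 5.1266e-05 1.7089e-05
  Equil         1.93      2.269     0.5426 2.2788e-05
  solve Keq expr → x = 1.7089e-05; check Q = 1.1480e-06
Then change container volume by factor 0.8 (V_new/V_old).
Step 3:
                   A          M          D          G
  Initial      2.413      2.836     0.6782 2.8484e-05
  Change  3.0753e-05 -1.0251e-05 -3.0753e-05 -1.0251e-05
  Equil        2.413      2.836     0.6782 1.8233e-05
  solve Keq expr → x = -1.0251e-05; check Q = 1.1480e-06

[D]_eq = 0.6782 M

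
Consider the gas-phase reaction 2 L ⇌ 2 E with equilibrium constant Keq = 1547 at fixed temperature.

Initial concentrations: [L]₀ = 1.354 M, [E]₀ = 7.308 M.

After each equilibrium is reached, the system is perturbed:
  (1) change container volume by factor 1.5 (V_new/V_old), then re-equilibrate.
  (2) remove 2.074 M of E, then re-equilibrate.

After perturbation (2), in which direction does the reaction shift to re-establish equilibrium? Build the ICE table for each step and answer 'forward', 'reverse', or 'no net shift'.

Q₀ = 29.13 vs Keq = 1547 ⇒ Q<K, forward
Step 1:
                   L          E
  I            1.354      7.308
  C           -1.139      1.139
  E           0.2148      8.447
  solve Keq expr → x = 0.5696; check Q = 1547
Then change container volume by factor 1.5 (V_new/V_old).
Step 2:
                   L          E
  I           0.1432      5.631
  C                0          0
  E           0.1432      5.631
  solve Keq expr → x = 0; check Q = 1547
Then remove 2.074 M of E.
Step 3:
                   L          E
  I           0.1432      3.557
  C         -0.05142    0.05142
  E          0.09176      3.609
  solve Keq expr → x = 0.02571; check Q = 1547

Direction: forward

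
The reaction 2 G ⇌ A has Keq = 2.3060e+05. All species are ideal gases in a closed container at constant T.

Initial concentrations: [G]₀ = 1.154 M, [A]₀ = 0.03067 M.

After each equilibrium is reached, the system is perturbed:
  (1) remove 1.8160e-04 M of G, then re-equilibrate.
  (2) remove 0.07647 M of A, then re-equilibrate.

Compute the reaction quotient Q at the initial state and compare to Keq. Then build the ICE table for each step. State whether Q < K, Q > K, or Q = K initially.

Q₀ = 0.02303; Q < K (proceeds forward)

Q₀ = 0.02303 vs Keq = 2.3060e+05 ⇒ Q<K, forward
Step 1:
                    G           A
  Initial       1.154     0.03067
  Change       -1.152      0.5762
  Equil      0.001622      0.6069
  solve Keq expr → x = 0.5762; check Q = 2.3060e+05
Then remove 1.8160e-04 M of G.
Step 2:
                    G           A
  Initial    0.001441      0.6069
  Change   1.8148e-04 -9.0739e-05
  Equil      0.001622      0.6068
  solve Keq expr → x = -9.0739e-05; check Q = 2.3060e+05
Then remove 0.07647 M of A.
Step 3:
                    G           A
  Initial    0.001622      0.5303
  Change  -1.0558e-04  5.2791e-05
  Equil      0.001517      0.5304
  solve Keq expr → x = 5.2791e-05; check Q = 2.3060e+05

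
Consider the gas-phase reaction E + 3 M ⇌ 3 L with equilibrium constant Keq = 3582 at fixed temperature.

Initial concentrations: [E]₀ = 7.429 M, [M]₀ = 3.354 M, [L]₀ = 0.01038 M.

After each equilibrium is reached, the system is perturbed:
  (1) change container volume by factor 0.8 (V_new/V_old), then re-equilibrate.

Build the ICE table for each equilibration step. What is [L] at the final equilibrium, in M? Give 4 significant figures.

[L]_eq = 4.072 M

Q₀ = 3.9900e-09 vs Keq = 3582 ⇒ Q<K, forward
Step 1:
                    E           M           L
  Initial       7.429       3.354     0.01038
  Change        -1.08      -3.239       3.239
  Equil         6.349      0.1147        3.25
  solve Keq expr → x = 1.08; check Q = 3582
Then change container volume by factor 0.8 (V_new/V_old).
Step 2:
                    E           M           L
  Initial       7.937      0.1434       4.062
  Change    -0.003311   -0.009933    0.009933
  Equil         7.933      0.1334       4.072
  solve Keq expr → x = 0.003311; check Q = 3582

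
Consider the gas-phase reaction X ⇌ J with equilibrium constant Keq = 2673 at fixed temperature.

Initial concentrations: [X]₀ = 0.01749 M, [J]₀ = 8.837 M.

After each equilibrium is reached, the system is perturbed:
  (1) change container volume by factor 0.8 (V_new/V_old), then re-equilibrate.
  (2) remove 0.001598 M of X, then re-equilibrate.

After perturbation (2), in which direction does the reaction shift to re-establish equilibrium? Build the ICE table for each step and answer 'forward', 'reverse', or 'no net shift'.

Q₀ = 505.3 vs Keq = 2673 ⇒ Q<K, forward
Step 1:
                  X         J
  init      0.01749     8.837
  Δ        -0.01418   0.01418
  eq       0.003311     8.851
  solve Keq expr → x = 0.01418; check Q = 2673
Then change container volume by factor 0.8 (V_new/V_old).
Step 2:
                  X         J
  init     0.004139     11.06
  Δ               0         0
  eq       0.004139     11.06
  solve Keq expr → x = 0; check Q = 2673
Then remove 0.001598 M of X.
Step 3:
                  X         J
  init     0.002541     11.06
  Δ        0.001597 -0.001597
  eq       0.004139     11.06
  solve Keq expr → x = -0.001597; check Q = 2673

Direction: reverse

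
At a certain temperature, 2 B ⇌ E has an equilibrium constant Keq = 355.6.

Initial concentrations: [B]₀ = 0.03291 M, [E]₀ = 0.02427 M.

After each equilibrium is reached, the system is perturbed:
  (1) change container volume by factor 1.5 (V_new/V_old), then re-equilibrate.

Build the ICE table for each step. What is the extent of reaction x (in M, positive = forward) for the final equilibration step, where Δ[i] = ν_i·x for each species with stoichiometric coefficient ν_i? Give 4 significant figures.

Q₀ = 22.41 vs Keq = 355.6 ⇒ Q<K, forward
Step 1:
                  B         E
  init      0.03291   0.02427
  Δ        -0.02289   0.01144
  eq        0.01002   0.03571
  solve Keq expr → x = 0.01144; check Q = 355.6
Then change container volume by factor 1.5 (V_new/V_old).
Step 2:
                  B         E
  init     0.006681   0.02381
  Δ        0.001382 -6.9097e-04
  eq       0.008063   0.02312
  solve Keq expr → x = -6.9097e-04; check Q = 355.6

x = -6.9097e-04 M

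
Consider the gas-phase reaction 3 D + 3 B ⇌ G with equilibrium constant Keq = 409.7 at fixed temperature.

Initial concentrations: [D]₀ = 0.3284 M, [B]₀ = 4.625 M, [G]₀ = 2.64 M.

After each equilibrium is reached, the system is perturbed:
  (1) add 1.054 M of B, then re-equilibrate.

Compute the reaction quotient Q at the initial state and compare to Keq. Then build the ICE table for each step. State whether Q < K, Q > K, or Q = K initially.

Q₀ = 0.7535; Q < K (proceeds forward)

Q₀ = 0.7535 vs Keq = 409.7 ⇒ Q<K, forward
Step 1:
                  D         B         G
  I          0.3284     4.625      2.64
  C          -0.285    -0.285     0.095
  E         0.04339      4.34     2.735
  solve Keq expr → x = 0.095; check Q = 409.7
Then add 1.054 M of B.
Step 2:
                  D         B         G
  I         0.04339     5.394     2.735
  C       -0.008411 -0.008411  0.002804
  E         0.03497     5.386     2.738
  solve Keq expr → x = 0.002804; check Q = 409.7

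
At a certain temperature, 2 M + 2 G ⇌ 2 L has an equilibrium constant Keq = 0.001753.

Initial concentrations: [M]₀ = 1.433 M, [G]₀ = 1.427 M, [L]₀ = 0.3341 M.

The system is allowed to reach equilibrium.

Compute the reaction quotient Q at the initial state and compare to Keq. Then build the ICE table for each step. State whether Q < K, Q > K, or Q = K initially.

Q₀ = 0.02669; Q > K (proceeds reverse)

Q₀ = 0.02669 vs Keq = 0.001753 ⇒ Q>K, reverse
Step 1:
                    M           G           L
  init          1.433       1.427      0.3341
  Δ            0.2201      0.2201     -0.2201
  eq            1.653       1.647       0.114
  solve Keq expr → x = -0.11; check Q = 0.001753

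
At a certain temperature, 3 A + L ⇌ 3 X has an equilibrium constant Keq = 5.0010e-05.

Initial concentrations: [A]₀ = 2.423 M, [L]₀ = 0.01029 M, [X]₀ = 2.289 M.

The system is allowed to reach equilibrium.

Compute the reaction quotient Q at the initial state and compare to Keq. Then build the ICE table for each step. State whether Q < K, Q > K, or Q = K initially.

Q₀ = 81.93; Q > K (proceeds reverse)

Q₀ = 81.93 vs Keq = 5.0010e-05 ⇒ Q>K, reverse
Step 1:
                   A          L          X
  I            2.423    0.01029      2.289
  C            2.138     0.7127     -2.138
  E            4.561      0.723     0.1508
  solve Keq expr → x = -0.7127; check Q = 5.0010e-05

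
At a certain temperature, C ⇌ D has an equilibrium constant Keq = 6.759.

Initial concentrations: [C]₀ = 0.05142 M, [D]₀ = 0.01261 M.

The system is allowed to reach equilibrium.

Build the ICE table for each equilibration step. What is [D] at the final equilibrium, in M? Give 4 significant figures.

[D]_eq = 0.05578 M

Q₀ = 0.2452 vs Keq = 6.759 ⇒ Q<K, forward
Step 1:
                    C           D
  I           0.05142     0.01261
  C          -0.04317     0.04317
  E          0.008252     0.05578
  solve Keq expr → x = 0.04317; check Q = 6.759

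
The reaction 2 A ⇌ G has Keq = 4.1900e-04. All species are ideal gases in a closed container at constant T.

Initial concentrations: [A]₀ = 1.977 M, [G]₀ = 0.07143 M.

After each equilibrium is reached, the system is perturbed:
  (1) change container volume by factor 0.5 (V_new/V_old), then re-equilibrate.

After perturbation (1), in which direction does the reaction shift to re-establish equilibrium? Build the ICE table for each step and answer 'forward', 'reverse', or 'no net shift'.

Q₀ = 0.01828 vs Keq = 4.1900e-04 ⇒ Q>K, reverse
Step 1:
                   A          G
  I            1.977    0.07143
  C           0.1391   -0.06955
  E            2.116   0.001876
  solve Keq expr → x = -0.06955; check Q = 4.1900e-04
Then change container volume by factor 0.5 (V_new/V_old).
Step 2:
                   A          G
  I            4.232   0.003752
  C        -0.007452   0.003726
  E            4.225   0.007479
  solve Keq expr → x = 0.003726; check Q = 4.1900e-04

Direction: forward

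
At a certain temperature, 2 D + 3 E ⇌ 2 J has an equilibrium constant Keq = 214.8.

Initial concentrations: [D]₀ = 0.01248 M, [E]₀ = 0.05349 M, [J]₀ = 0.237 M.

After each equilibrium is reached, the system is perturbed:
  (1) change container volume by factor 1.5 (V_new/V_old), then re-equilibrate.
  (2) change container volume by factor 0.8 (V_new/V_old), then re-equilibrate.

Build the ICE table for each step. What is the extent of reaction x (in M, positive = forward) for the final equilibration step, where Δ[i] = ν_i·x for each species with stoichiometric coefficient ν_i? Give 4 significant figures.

x = 0.005333 M

Q₀ = 2.3564e+06 vs Keq = 214.8 ⇒ Q>K, reverse
Step 1:
                    D           E           J
  I           0.01248     0.05349       0.237
  C           0.09638      0.1446    -0.09638
  E            0.1089      0.1981      0.1406
  solve Keq expr → x = -0.04819; check Q = 214.8
Then change container volume by factor 1.5 (V_new/V_old).
Step 2:
                    D           E           J
  I           0.07257       0.132     0.09375
  C           0.01526     0.02289    -0.01526
  E           0.08783      0.1549     0.07849
  solve Keq expr → x = -0.007628; check Q = 214.8
Then change container volume by factor 0.8 (V_new/V_old).
Step 3:
                    D           E           J
  I            0.1098      0.1937     0.09811
  C          -0.01067      -0.016     0.01067
  E           0.09912      0.1777      0.1088
  solve Keq expr → x = 0.005333; check Q = 214.8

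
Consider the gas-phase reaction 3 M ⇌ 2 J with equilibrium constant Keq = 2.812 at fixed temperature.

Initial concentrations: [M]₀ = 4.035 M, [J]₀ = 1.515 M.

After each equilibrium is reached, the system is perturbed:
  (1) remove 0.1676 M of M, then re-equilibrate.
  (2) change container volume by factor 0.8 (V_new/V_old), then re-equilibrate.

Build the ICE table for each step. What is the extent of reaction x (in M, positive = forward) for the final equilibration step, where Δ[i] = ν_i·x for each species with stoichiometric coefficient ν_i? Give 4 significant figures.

x = 0.03742 M

Q₀ = 0.03494 vs Keq = 2.812 ⇒ Q<K, forward
Step 1:
                  M         J
  Initial     4.035     1.515
  Change     -2.502     1.668
  Equil       1.533     3.183
  solve Keq expr → x = 0.834; check Q = 2.812
Then remove 0.1676 M of M.
Step 2:
                  M         J
  Initial     1.365     3.183
  Change     0.1379  -0.09195
  Equil       1.503     3.091
  solve Keq expr → x = -0.04598; check Q = 2.812
Then change container volume by factor 0.8 (V_new/V_old).
Step 3:
                  M         J
  Initial     1.879     3.864
  Change    -0.1123   0.07483
  Equil       1.767     3.939
  solve Keq expr → x = 0.03742; check Q = 2.812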